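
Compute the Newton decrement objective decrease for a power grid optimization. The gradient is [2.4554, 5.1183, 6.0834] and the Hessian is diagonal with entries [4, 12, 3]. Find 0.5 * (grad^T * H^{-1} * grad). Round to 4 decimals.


Step 1: H is diagonal, so H^(-1) * g = [0.6139, 0.4265, 2.0278].
Step 2: g^T H^(-1) g = sum_i g_i^2 / H_ii
  = (2.4554)^2/4 + (5.1183)^2/12 + (6.0834)^2/3
  = 1.5072 + 2.1831 + 12.3359 = 16.0262
Step 3: Objective decrease = 0.5 * g^T H^(-1) g = 8.0131


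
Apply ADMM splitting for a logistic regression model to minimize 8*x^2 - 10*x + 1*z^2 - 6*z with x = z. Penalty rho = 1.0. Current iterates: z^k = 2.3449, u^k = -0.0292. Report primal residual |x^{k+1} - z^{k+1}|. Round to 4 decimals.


ADMM iteration with rho = 1.0, z^k = 2.3449, u^k = -0.0292
Step 1: x-update.
Minimize 8*x^2 - 10*x + (1.0/2)*(x - 2.3449 - 0.0292)^2
FOC: (2*8 + 1.0)*x = 10 + 1.0*(2.3449 + 0.0292)
x^{k+1} = 0.7279
Step 2: z-update.
Minimize 1*z^2 - 6*z + (1.0/2)*(0.7279 - z - 0.0292)^2
FOC: (2*1 + 1.0)*z = 6 + 1.0*(0.7279 - 0.0292)
z^{k+1} = 2.2329
Step 3: u-update.
u^{k+1} = -0.0292 + 0.7279 - 2.2329 = -1.5342
Step 4: Primal residual = |0.7279 - 2.2329| = 1.505


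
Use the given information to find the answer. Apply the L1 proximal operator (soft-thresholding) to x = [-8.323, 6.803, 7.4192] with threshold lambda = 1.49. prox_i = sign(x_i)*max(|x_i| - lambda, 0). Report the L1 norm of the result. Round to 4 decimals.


Soft-thresholding with lambda = 1.49:
prox(-8.323) = sign(-8.323)*max(|-8.323| - 1.49, 0) = -6.833
prox(6.803) = sign(6.803)*max(|6.803| - 1.49, 0) = 5.313
prox(7.4192) = sign(7.4192)*max(|7.4192| - 1.49, 0) = 5.9292
prox(x) = [-6.833, 5.313, 5.9292]
||prox(x)||_1 = 6.833 + 5.313 + 5.9292 = 18.0752


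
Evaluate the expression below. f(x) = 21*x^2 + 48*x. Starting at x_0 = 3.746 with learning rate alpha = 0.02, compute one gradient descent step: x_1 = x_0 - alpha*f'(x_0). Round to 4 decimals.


We compute the gradient at x_0 and apply the update.
f'(x) = 42*x + 48
f'(3.746) = 42*3.746 + 48 = 205.332
x_1 = 3.746 - 0.02*205.332 = -0.3606


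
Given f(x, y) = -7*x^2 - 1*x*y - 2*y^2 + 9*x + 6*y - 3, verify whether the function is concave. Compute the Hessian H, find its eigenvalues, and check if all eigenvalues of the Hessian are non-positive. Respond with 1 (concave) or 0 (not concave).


The Hessian of f(x,y) = -7*x^2 - 1*x*y - 2*y^2 + 9*x + 6*y - 3 is:
H = [[-14, -1], [-1, -4]]
Trace = -14 - 4 = -18
Determinant = -14*-4 - (-1)^2 = 55
Discriminant = (-18)^2 - 4*55 = 104.0
Eigenvalues: lambda_1 = -14.099, lambda_2 = -3.901
The function is concave.

1


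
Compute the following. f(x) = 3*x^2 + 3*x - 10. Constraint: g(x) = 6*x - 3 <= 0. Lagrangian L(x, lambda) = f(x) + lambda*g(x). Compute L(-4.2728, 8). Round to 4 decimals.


Step 1: Evaluate f(x).
f(-4.2728) = 3*(-4.2728)^2 + 3*(-4.2728) - 10 = 31.9521
Step 2: Evaluate g(x).
g(-4.2728) = 6*-4.2728 - 3 = -28.6368
Step 3: Compute Lagrangian.
L = 31.9521 + 8*-28.6368 = -197.1423


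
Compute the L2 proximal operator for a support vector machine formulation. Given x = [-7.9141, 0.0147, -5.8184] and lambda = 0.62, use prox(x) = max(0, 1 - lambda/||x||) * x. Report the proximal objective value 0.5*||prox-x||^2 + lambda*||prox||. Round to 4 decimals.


Step 1: Compute ||x||.
||x|| = 9.8228
Step 2: Compute scaling factor.
scale = max(0, 1 - 0.62/9.8228) = 0.9369
Step 3: prox(x) = [-7.4146, 0.0138, -5.4512]
||prox(x)|| = 9.2028
Step 4: Proximal objective.
0.5*||prox-x||^2 = 0.1922
lambda*||prox|| = 5.7057
Total = 5.8979


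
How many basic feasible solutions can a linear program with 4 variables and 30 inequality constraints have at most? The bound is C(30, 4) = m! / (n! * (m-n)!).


Each vertex corresponds to some choice of n active constraints out of m, so the number of vertices is at most C(m, n) = m! / (n!(m-n)!).
m = 30, n = 4
Numerator: 30 * 29 * 28 * 27
Denominator: 4! = 24
C(30, 4) = 27405


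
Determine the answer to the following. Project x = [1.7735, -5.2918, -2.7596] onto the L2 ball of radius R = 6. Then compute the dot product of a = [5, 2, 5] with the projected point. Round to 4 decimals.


Step 1: Compute ||x|| (intermediates to 6 decimals).
||x|| = sqrt(1.7735^2 + (-5.2918)^2 + (-2.7596)^2) = 6.226061
Step 2: Project.
Since ||x|| > R, scale = R/||x|| = 6/6.226061 = 0.963691, proj(x) = scale * x
proj(x) = [1.709106, -5.09966, -2.659402]
Step 3: Dot product.
a^T * proj(x) = 5*1.709106 + 2*(-5.09966) + 5*(-2.659402) = -14.9508


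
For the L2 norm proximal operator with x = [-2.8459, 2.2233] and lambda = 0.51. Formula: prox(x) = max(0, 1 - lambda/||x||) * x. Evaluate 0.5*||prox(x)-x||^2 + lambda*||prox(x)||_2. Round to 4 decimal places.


Step 1: Compute ||x||.
||x|| = 3.6114
Step 2: Compute scaling factor.
scale = max(0, 1 - 0.51/3.6114) = 0.8588
Step 3: prox(x) = [-2.444, 1.9093]
||prox(x)|| = 3.1014
Step 4: Proximal objective.
0.5*||prox-x||^2 = 0.1301
lambda*||prox|| = 1.5817
Total = 1.7118


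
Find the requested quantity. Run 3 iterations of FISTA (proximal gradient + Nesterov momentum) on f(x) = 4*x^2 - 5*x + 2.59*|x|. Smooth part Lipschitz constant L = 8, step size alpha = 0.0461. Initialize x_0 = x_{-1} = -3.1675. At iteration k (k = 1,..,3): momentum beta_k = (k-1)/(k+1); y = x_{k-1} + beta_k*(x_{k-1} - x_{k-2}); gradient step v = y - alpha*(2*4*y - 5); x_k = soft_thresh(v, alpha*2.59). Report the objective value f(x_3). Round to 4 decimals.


FISTA on f(x) = 4*x^2 - 5*x + 2.59*|x|
L = 8, alpha = 0.0461
Iteration 1: beta = 0.0, y = -3.1675 + 0.0*(-3.1675 + 3.1675) = -3.1675
  grad(y) = -30.34, v = y - alpha*grad = -1.7688
  prox(v) = soft_thresh(-1.7688, 0.1194) = -1.6494
Iteration 2: beta = 0.3333, y = -1.6494 + 0.3333*(-1.6494 + 3.1675) = -1.1434
  grad(y) = -14.1472, v = y - alpha*grad = -0.4912
  prox(v) = soft_thresh(-0.4912, 0.1194) = -0.3718
Iteration 3: beta = 0.5, y = -0.3718 + 0.5*(-0.3718 + 1.6494) = 0.267
  grad(y) = -2.8641, v = y - alpha*grad = 0.399
  prox(v) = soft_thresh(0.399, 0.1194) = 0.2796
f(x_3) = 4*0.2796^2 - 5*0.2796 + 2.59*|0.2796| = -0.3611


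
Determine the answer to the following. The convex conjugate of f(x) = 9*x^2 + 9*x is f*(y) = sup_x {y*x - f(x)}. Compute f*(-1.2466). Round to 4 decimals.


f*(y) = sup_x {y*x - a*x^2 - b*x} = sup_x {(y-b)*x - a*x^2}
FOC: (y - b) - 2a*x = 0 => x* = (y - b)/(2a)
x* = (-1.2466 - 9)/(2*9) = -0.5693
f*(-1.2466) = (y-b)^2/(4a) = (-1.2466 - 9)^2/(4*9)
= 104.9928/36 = 2.9165


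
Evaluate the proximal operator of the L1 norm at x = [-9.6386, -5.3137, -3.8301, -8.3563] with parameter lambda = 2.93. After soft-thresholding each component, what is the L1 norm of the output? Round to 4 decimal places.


Soft-thresholding with lambda = 2.93:
prox(-9.6386) = sign(-9.6386)*max(|-9.6386| - 2.93, 0) = -6.7086
prox(-5.3137) = sign(-5.3137)*max(|-5.3137| - 2.93, 0) = -2.3837
prox(-3.8301) = sign(-3.8301)*max(|-3.8301| - 2.93, 0) = -0.9001
prox(-8.3563) = sign(-8.3563)*max(|-8.3563| - 2.93, 0) = -5.4263
prox(x) = [-6.7086, -2.3837, -0.9001, -5.4263]
||prox(x)||_1 = 6.7086 + 2.3837 + 0.9001 + 5.4263 = 15.4187


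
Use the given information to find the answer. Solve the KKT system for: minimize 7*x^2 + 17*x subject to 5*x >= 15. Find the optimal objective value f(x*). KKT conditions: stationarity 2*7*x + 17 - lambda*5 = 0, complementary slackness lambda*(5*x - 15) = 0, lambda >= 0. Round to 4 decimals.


Step 1: Try lambda = 0 (constraint inactive).
x_unc = -17/(2*7) = -1.2143
Check: 5*-1.2143 = -6.0715 < 15 -- violated!
Step 2: Constraint must be active: 5*x = 15
x* = 15/5 = 3.0
lambda = (2*7*3.0 + 17)/5 = 11.8
Step 3: Compute optimal value.
f(x*) = 7*3.0^2 + 17*3.0 = 114.0


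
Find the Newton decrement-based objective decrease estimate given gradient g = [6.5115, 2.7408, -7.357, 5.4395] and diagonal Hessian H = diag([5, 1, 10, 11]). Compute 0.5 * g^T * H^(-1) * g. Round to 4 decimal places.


Step 1: H is diagonal, so H^(-1) * g = [1.3023, 2.7408, -0.7357, 0.4945].
Step 2: g^T H^(-1) g = sum_i g_i^2 / H_ii
  = (6.5115)^2/5 + (2.7408)^2/1 + (-7.357)^2/10 + (5.4395)^2/11
  = 8.4799 + 7.512 + 5.4125 + 2.6898 = 24.0943
Step 3: Objective decrease = 0.5 * g^T H^(-1) g = 12.0471


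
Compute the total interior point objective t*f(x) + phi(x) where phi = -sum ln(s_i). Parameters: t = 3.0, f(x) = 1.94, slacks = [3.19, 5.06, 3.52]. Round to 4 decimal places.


Step 1: Compute log-barrier.
ln values: [1.16, 1.6214, 1.2585]
phi = -(1.16 + 1.6214 + 1.2585) = -4.0398
Step 2: Compute augmented objective.
t*f(x) = 3.0*1.94 = 5.82
Total = 5.82 - 4.0398 = 1.7802


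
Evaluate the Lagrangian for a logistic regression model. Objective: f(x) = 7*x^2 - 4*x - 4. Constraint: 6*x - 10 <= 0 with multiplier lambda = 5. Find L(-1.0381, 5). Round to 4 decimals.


Step 1: Evaluate f(x).
f(-1.0381) = 7*(-1.0381)^2 - 4*(-1.0381) - 4 = 7.696
Step 2: Evaluate g(x).
g(-1.0381) = 6*-1.0381 - 10 = -16.2286
Step 3: Compute Lagrangian.
L = 7.696 + 5*-16.2286 = -73.447


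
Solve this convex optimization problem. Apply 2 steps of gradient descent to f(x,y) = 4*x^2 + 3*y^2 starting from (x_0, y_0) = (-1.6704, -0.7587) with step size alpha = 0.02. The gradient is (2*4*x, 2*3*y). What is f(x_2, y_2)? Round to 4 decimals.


Gradient descent on f(x,y) = 4*x^2 + 3*y^2.
Starting point: (-1.6704, -0.7587), alpha = 0.02
Step 1: grad_x = 2*4*-1.6704 = -13.3632, grad_y = 2*3*-0.7587 = -4.5522
  x_1 = -1.6704 - 0.02*-13.3632 = -1.4031
  y_1 = -0.7587 - 0.02*-4.5522 = -0.6677
Step 2: grad_x = 2*4*-1.4031 = -11.2251, grad_y = 2*3*-0.6677 = -4.0059
  x_2 = -1.4031 - 0.02*-11.2251 = -1.1786
  y_2 = -0.6677 - 0.02*-4.0059 = -0.5875
f(-1.1786, -0.5875) = 4*(-1.1786)^2 + 3*(-0.5875)^2 = 6.5923


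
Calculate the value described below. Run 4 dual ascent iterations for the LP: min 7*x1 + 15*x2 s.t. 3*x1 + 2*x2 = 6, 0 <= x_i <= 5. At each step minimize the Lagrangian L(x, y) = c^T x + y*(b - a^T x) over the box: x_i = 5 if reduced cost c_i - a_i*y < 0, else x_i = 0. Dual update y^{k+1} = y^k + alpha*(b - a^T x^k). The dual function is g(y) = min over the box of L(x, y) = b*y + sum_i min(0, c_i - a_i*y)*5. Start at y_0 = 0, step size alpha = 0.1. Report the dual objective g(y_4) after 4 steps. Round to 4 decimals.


Dual ascent for LP: min 7*x1 + 15*x2, 3*x1 + 2*x2 = 6, 0 <= x_i <= 5
Step 1: y^k = 0.0, reduced costs: (7.0, 15.0)
  x^k = (0.0, 0.0), subgradient = b - a^T x = 6.0
  y^{k+1} = 0.0 + 0.1*6.0 = 0.6
Step 2: y^k = 0.6, reduced costs: (5.2, 13.8)
  x^k = (0.0, 0.0), subgradient = b - a^T x = 6.0
  y^{k+1} = 0.6 + 0.1*6.0 = 1.2
Step 3: y^k = 1.2, reduced costs: (3.4, 12.6)
  x^k = (0.0, 0.0), subgradient = b - a^T x = 6.0
  y^{k+1} = 1.2 + 0.1*6.0 = 1.8
Step 4: y^k = 1.8, reduced costs: (1.6, 11.4)
  x^k = (0.0, 0.0), subgradient = b - a^T x = 6.0
  y^{k+1} = 1.8 + 0.1*6.0 = 2.4
Dual objective at y_4 = 2.4: reduced costs (-0.2, 10.2), box minimizer x = (5.0, 0.0)
g(y_4) = b*y + (c1 - a1*y)*x1 + (c2 - a2*y)*x2 = 6*2.4 + (-0.2)*5.0 + 10.2*0.0 = 14.4 - 1.0 + 0.0 = 13.4


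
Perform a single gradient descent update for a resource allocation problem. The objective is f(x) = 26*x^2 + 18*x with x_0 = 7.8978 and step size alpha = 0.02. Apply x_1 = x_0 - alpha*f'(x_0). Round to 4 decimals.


We compute the gradient at x_0 and apply the update.
f'(x) = 52*x + 18
f'(7.8978) = 52*7.8978 + 18 = 428.6856
x_1 = 7.8978 - 0.02*428.6856 = -0.6759


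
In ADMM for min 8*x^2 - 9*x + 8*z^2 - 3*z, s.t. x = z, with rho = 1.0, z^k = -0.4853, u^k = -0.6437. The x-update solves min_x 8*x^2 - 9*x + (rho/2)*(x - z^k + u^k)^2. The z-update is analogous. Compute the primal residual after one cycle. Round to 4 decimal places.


ADMM iteration with rho = 1.0, z^k = -0.4853, u^k = -0.6437
Step 1: x-update.
Minimize 8*x^2 - 9*x + (1.0/2)*(x + 0.4853 - 0.6437)^2
FOC: (2*8 + 1.0)*x = 9 + 1.0*(-0.4853 + 0.6437)
x^{k+1} = 0.5387
Step 2: z-update.
Minimize 8*z^2 - 3*z + (1.0/2)*(0.5387 - z - 0.6437)^2
FOC: (2*8 + 1.0)*z = 3 + 1.0*(0.5387 - 0.6437)
z^{k+1} = 0.1703
Step 3: u-update.
u^{k+1} = -0.6437 + 0.5387 - 0.1703 = -0.2753
Step 4: Primal residual = |0.5387 - 0.1703| = 0.3684


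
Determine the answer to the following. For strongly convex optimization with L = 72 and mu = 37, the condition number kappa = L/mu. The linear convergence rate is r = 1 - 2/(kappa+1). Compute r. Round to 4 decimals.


Step 1: Compute the condition number.
kappa = L/mu = 72/37 = 1.9459
Step 2: Compute the convergence rate.
r = 1 - 2/(kappa + 1) = 1 - 2*mu/(L + mu) = (L - mu)/(L + mu) = 35/109 = 0.3211


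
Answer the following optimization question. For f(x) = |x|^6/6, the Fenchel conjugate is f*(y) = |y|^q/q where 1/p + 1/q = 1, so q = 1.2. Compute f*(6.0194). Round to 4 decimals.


The conjugate exponent q satisfies 1/p + 1/q = 1.
p = 6, so q = 6/(6 - 1) = 1.2
|y|^q = 6.0194^1.2 = 8.6191
f*(6.0194) = 8.6191 / 1.2 = 7.1826


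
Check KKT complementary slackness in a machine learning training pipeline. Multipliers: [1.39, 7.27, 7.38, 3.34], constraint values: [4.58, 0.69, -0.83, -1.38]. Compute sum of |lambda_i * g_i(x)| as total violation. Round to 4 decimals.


KKT complementary slackness check:
lambda_1 * g_1 = 1.39 * 4.58 = 6.3662
lambda_2 * g_2 = 7.27 * 0.69 = 5.0163
lambda_3 * g_3 = 7.38 * -0.83 = -6.1254
lambda_4 * g_4 = 3.34 * -1.38 = -4.6092
Total violation = 6.3662 + 5.0163 + 6.1254 + 4.6092 = 22.1171


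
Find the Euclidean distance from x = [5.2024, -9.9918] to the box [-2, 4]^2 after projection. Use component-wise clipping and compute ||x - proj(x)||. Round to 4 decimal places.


Project each component onto [-2, 4].
clip(5.2024) = 4.0, clip(-9.9918) = -2.0
Projection = [4.0, -2.0]
Squared diffs: [1.4458, 63.8689]
Distance = sqrt(65.3147) = 8.0817


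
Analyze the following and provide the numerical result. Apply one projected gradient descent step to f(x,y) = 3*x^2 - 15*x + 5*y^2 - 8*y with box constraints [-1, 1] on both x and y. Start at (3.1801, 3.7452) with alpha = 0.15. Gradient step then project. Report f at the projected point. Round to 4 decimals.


Step 1: Compute gradient at (3.1801, 3.7452).
grad_x = 2*3*3.1801 - 15 = 4.0806
grad_y = 2*5*3.7452 - 8 = 29.452
Step 2: Gradient step.
x_raw = 3.1801 - 0.15*4.0806 = 2.568
y_raw = 3.7452 - 0.15*29.452 = -0.6726
Step 3: Project onto [-1, 1].
x_proj = clip(2.568) = 1.0
y_proj = clip(-0.6726) = -0.6726
Step 4: Evaluate f.
f(1.0, -0.6726) = -4.3572


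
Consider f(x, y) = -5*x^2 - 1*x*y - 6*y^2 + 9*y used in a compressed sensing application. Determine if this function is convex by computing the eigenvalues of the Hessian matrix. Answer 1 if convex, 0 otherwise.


The Hessian of f(x,y) = -5*x^2 - 1*x*y - 6*y^2 + 9*y is:
H = [[-10, -1], [-1, -12]]
Trace = -10 - 12 = -22
Determinant = -10*-12 - (-1)^2 = 119
Discriminant = (-22)^2 - 4*119 = 8.0
Eigenvalues: lambda_1 = -12.4142, lambda_2 = -9.5858
The function is not convex.

0


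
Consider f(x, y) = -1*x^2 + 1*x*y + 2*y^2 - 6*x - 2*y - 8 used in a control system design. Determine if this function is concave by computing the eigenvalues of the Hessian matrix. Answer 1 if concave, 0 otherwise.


The Hessian of f(x,y) = -1*x^2 + 1*x*y + 2*y^2 - 6*x - 2*y - 8 is:
H = [[-2, 1], [1, 4]]
Trace = -2 + 4 = 2
Determinant = -2*4 - (1)^2 = -9
Discriminant = (2)^2 - 4*-9 = 40.0
Eigenvalues: lambda_1 = -2.1623, lambda_2 = 4.1623
The function is not concave.

0


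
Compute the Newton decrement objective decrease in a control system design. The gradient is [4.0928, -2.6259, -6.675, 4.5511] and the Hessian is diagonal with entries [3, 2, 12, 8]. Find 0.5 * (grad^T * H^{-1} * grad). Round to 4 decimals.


Step 1: H is diagonal, so H^(-1) * g = [1.3643, -1.313, -0.5563, 0.5689].
Step 2: g^T H^(-1) g = sum_i g_i^2 / H_ii
  = (4.0928)^2/3 + (-2.6259)^2/2 + (-6.675)^2/12 + (4.5511)^2/8
  = 5.5837 + 3.4477 + 3.713 + 2.5891 = 15.3334
Step 3: Objective decrease = 0.5 * g^T H^(-1) g = 7.6667


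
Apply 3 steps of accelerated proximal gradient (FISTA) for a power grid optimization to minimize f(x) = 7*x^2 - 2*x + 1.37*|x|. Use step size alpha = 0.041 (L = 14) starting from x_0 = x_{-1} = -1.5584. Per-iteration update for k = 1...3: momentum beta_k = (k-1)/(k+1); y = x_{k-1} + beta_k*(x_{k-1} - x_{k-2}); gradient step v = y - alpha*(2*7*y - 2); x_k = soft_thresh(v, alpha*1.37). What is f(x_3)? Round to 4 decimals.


FISTA on f(x) = 7*x^2 - 2*x + 1.37*|x|
L = 14, alpha = 0.041
Iteration 1: beta = 0.0, y = -1.5584 + 0.0*(-1.5584 + 1.5584) = -1.5584
  grad(y) = -23.8176, v = y - alpha*grad = -0.5819
  prox(v) = soft_thresh(-0.5819, 0.0562) = -0.5257
Iteration 2: beta = 0.3333, y = -0.5257 + 0.3333*(-0.5257 + 1.5584) = -0.1815
  grad(y) = -4.5407, v = y - alpha*grad = 0.0047
  prox(v) = soft_thresh(0.0047, 0.0562) = 0.0
Iteration 3: beta = 0.5, y = 0.0 + 0.5*(0.0 + 0.5257) = 0.2629
  grad(y) = 1.68, v = y - alpha*grad = 0.194
  prox(v) = soft_thresh(0.194, 0.0562) = 0.1378
f(x_3) = 7*0.1378^2 - 2*0.1378 + 1.37*|0.1378| = 0.0461


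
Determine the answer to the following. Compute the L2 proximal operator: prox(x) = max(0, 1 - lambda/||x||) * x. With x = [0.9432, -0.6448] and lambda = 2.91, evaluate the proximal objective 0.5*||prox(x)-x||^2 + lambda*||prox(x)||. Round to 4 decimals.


Step 1: Compute ||x||.
||x|| = 1.1425
Step 2: Compute scaling factor.
scale = max(0, 1 - 2.91/1.1425) = 0.0
Step 3: prox(x) = [0.0, -0.0]
||prox(x)|| = 0.0
Step 4: Proximal objective.
0.5*||prox-x||^2 = 0.6527
lambda*||prox|| = 0.0
Total = 0.6527


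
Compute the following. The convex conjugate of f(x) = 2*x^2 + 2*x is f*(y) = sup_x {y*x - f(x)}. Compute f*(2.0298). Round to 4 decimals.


f*(y) = sup_x {y*x - a*x^2 - b*x} = sup_x {(y-b)*x - a*x^2}
FOC: (y - b) - 2a*x = 0 => x* = (y - b)/(2a)
x* = (2.0298 - 2)/(2*2) = 0.0075
f*(2.0298) = (y-b)^2/(4a) = (2.0298 - 2)^2/(4*2)
= 0.0009/8 = 0.0001


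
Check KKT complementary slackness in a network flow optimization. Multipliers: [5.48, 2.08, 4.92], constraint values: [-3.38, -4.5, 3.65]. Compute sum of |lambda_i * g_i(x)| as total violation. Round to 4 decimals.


KKT complementary slackness check:
lambda_1 * g_1 = 5.48 * -3.38 = -18.5224
lambda_2 * g_2 = 2.08 * -4.5 = -9.36
lambda_3 * g_3 = 4.92 * 3.65 = 17.958
Total violation = 18.5224 + 9.36 + 17.958 = 45.8404


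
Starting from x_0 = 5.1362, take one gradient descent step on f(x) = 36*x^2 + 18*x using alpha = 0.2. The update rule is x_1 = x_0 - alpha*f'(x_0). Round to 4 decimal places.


We compute the gradient at x_0 and apply the update.
f'(x) = 72*x + 18
f'(5.1362) = 72*5.1362 + 18 = 387.8064
x_1 = 5.1362 - 0.2*387.8064 = -72.4251


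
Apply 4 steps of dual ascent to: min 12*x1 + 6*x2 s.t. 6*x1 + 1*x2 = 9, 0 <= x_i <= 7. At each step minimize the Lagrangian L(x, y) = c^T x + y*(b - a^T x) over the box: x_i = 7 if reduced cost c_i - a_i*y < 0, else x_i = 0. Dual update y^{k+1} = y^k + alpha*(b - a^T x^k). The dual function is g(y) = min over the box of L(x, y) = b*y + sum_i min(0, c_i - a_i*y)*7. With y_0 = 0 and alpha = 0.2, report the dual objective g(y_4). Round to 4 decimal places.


Dual ascent for LP: min 12*x1 + 6*x2, 6*x1 + 1*x2 = 9, 0 <= x_i <= 7
Step 1: y^k = 0.0, reduced costs: (12.0, 6.0)
  x^k = (0.0, 0.0), subgradient = b - a^T x = 9.0
  y^{k+1} = 0.0 + 0.2*9.0 = 1.8
Step 2: y^k = 1.8, reduced costs: (1.2, 4.2)
  x^k = (0.0, 0.0), subgradient = b - a^T x = 9.0
  y^{k+1} = 1.8 + 0.2*9.0 = 3.6
Step 3: y^k = 3.6, reduced costs: (-9.6, 2.4)
  x^k = (7.0, 0.0), subgradient = b - a^T x = -33.0
  y^{k+1} = 3.6 + 0.2*-33.0 = -3.0
Step 4: y^k = -3.0, reduced costs: (30.0, 9.0)
  x^k = (0.0, 0.0), subgradient = b - a^T x = 9.0
  y^{k+1} = -3.0 + 0.2*9.0 = -1.2
Dual objective at y_4 = -1.2: reduced costs (19.2, 7.2), box minimizer x = (0.0, 0.0)
g(y_4) = b*y + (c1 - a1*y)*x1 + (c2 - a2*y)*x2 = 9*(-1.2) + 19.2*0.0 + 7.2*0.0 = -10.8 + 0.0 + 0.0 = -10.8


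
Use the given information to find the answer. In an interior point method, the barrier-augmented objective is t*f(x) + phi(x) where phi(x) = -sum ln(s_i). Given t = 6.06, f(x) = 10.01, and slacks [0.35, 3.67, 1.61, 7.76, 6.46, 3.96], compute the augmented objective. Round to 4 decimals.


Step 1: Compute log-barrier.
ln values: [-1.0498, 1.3002, 0.4762, 2.049, 1.8656, 1.3762]
phi = -(-1.0498 + 1.3002 + 0.4762 + 2.049 + 1.8656 + 1.3762) = -6.0175
Step 2: Compute augmented objective.
t*f(x) = 6.06*10.01 = 60.6606
Total = 60.6606 - 6.0175 = 54.6431


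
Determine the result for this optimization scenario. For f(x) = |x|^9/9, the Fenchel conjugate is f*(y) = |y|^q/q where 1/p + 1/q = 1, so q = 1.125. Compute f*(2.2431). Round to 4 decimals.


The conjugate exponent q satisfies 1/p + 1/q = 1.
p = 9, so q = 9/(9 - 1) = 1.125
|y|^q = 2.2431^1.125 = 2.4814
f*(2.2431) = 2.4814 / 1.125 = 2.2057


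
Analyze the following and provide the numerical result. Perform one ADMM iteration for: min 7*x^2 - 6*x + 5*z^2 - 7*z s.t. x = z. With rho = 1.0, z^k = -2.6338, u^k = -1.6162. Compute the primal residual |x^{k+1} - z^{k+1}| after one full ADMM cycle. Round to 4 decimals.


ADMM iteration with rho = 1.0, z^k = -2.6338, u^k = -1.6162
Step 1: x-update.
Minimize 7*x^2 - 6*x + (1.0/2)*(x + 2.6338 - 1.6162)^2
FOC: (2*7 + 1.0)*x = 6 + 1.0*(-2.6338 + 1.6162)
x^{k+1} = 0.3322
Step 2: z-update.
Minimize 5*z^2 - 7*z + (1.0/2)*(0.3322 - z - 1.6162)^2
FOC: (2*5 + 1.0)*z = 7 + 1.0*(0.3322 - 1.6162)
z^{k+1} = 0.5196
Step 3: u-update.
u^{k+1} = -1.6162 + 0.3322 - 0.5196 = -1.8037
Step 4: Primal residual = |0.3322 - 0.5196| = 0.1875


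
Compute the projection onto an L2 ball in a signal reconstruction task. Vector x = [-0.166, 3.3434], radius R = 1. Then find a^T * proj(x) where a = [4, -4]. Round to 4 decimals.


Step 1: Compute ||x|| (intermediates to 6 decimals).
||x|| = sqrt((-0.166)^2 + 3.3434^2) = 3.347518
Step 2: Project.
Since ||x|| > R, scale = R/||x|| = 1/3.347518 = 0.298729, proj(x) = scale * x
proj(x) = [-0.049589, 0.998771]
Step 3: Dot product.
a^T * proj(x) = 4*(-0.049589) - 4*0.998771 = -4.1934


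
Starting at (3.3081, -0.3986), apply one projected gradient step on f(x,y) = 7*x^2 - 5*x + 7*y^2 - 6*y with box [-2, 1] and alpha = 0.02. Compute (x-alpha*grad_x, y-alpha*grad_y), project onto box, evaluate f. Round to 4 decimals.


Step 1: Compute gradient at (3.3081, -0.3986).
grad_x = 2*7*3.3081 - 5 = 41.3134
grad_y = 2*7*-0.3986 - 6 = -11.5804
Step 2: Gradient step.
x_raw = 3.3081 - 0.02*41.3134 = 2.4818
y_raw = -0.3986 - 0.02*-11.5804 = -0.167
Step 3: Project onto [-2, 1].
x_proj = clip(2.4818) = 1.0
y_proj = clip(-0.167) = -0.167
Step 4: Evaluate f.
f(1.0, -0.167) = 3.1972


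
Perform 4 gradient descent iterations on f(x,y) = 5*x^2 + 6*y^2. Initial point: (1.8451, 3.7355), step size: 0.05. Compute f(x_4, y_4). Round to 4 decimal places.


Gradient descent on f(x,y) = 5*x^2 + 6*y^2.
Starting point: (1.8451, 3.7355), alpha = 0.05
Step 1: grad_x = 2*5*1.8451 = 18.451, grad_y = 2*6*3.7355 = 44.826
  x_1 = 1.8451 - 0.05*18.451 = 0.9226
  y_1 = 3.7355 - 0.05*44.826 = 1.4942
Step 2: grad_x = 2*5*0.9226 = 9.2255, grad_y = 2*6*1.4942 = 17.9304
  x_2 = 0.9226 - 0.05*9.2255 = 0.4613
  y_2 = 1.4942 - 0.05*17.9304 = 0.5977
Step 3: grad_x = 2*5*0.4613 = 4.6128, grad_y = 2*6*0.5977 = 7.1722
  x_3 = 0.4613 - 0.05*4.6128 = 0.2306
  y_3 = 0.5977 - 0.05*7.1722 = 0.2391
Step 4: grad_x = 2*5*0.2306 = 2.3064, grad_y = 2*6*0.2391 = 2.8689
  x_4 = 0.2306 - 0.05*2.3064 = 0.1153
  y_4 = 0.2391 - 0.05*2.8689 = 0.0956
f(0.1153, 0.0956) = 5*0.1153^2 + 6*0.0956^2 = 0.1214


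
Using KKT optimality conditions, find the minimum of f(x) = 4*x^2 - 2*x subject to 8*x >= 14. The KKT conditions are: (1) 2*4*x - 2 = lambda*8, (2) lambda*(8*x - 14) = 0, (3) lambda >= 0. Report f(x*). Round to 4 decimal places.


Step 1: Try lambda = 0 (constraint inactive).
x_unc = 2/(2*4) = 0.25
Check: 8*0.25 = 2.0 < 14 -- violated!
Step 2: Constraint must be active: 8*x = 14
x* = 14/8 = 1.75
lambda = (2*4*1.75 - 2)/8 = 1.5
Step 3: Compute optimal value.
f(x*) = 4*1.75^2 - 2*1.75 = 8.75


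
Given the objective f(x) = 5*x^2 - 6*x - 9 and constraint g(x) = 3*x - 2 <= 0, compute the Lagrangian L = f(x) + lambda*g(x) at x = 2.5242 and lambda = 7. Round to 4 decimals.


Step 1: Evaluate f(x).
f(2.5242) = 5*2.5242^2 - 6*2.5242 - 9 = 7.7127
Step 2: Evaluate g(x).
g(2.5242) = 3*2.5242 - 2 = 5.5726
Step 3: Compute Lagrangian.
L = 7.7127 + 7*5.5726 = 46.7209


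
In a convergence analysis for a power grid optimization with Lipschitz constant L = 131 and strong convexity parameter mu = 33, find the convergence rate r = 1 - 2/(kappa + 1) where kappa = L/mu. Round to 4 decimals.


Step 1: Compute the condition number.
kappa = L/mu = 131/33 = 3.9697
Step 2: Compute the convergence rate.
r = 1 - 2/(kappa + 1) = 1 - 2*mu/(L + mu) = (L - mu)/(L + mu) = 98/164 = 0.5976


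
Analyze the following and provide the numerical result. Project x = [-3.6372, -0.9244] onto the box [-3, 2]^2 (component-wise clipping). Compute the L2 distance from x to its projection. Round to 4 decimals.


Project each component onto [-3, 2].
clip(-3.6372) = -3.0, clip(-0.9244) = -0.9244
Projection = [-3.0, -0.9244]
Squared diffs: [0.406, 0.0]
Distance = sqrt(0.406) = 0.6372


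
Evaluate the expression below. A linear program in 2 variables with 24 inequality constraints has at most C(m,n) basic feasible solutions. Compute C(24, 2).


Each vertex corresponds to some choice of n active constraints out of m, so the number of vertices is at most C(m, n) = m! / (n!(m-n)!).
m = 24, n = 2
Numerator: 24 * 23
Denominator: 2! = 2
C(24, 2) = 276


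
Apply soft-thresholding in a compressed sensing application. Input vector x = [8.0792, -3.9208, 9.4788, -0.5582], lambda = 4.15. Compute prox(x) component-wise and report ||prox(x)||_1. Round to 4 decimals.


Soft-thresholding with lambda = 4.15:
prox(8.0792) = sign(8.0792)*max(|8.0792| - 4.15, 0) = 3.9292
prox(-3.9208) = sign(-3.9208)*max(|-3.9208| - 4.15, 0) = 0.0
prox(9.4788) = sign(9.4788)*max(|9.4788| - 4.15, 0) = 5.3288
prox(-0.5582) = sign(-0.5582)*max(|-0.5582| - 4.15, 0) = 0.0
prox(x) = [3.9292, 0.0, 5.3288, 0.0]
||prox(x)||_1 = 3.9292 + 0.0 + 5.3288 + 0.0 = 9.258


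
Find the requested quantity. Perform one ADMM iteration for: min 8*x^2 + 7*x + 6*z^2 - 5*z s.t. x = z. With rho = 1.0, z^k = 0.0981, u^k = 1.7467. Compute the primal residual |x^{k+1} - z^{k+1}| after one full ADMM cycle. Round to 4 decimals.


ADMM iteration with rho = 1.0, z^k = 0.0981, u^k = 1.7467
Step 1: x-update.
Minimize 8*x^2 + 7*x + (1.0/2)*(x - 0.0981 + 1.7467)^2
FOC: (2*8 + 1.0)*x = -7 + 1.0*(0.0981 - 1.7467)
x^{k+1} = -0.5087
Step 2: z-update.
Minimize 6*z^2 - 5*z + (1.0/2)*(-0.5087 - z + 1.7467)^2
FOC: (2*6 + 1.0)*z = 5 + 1.0*(-0.5087 + 1.7467)
z^{k+1} = 0.4798
Step 3: u-update.
u^{k+1} = 1.7467 - 0.5087 - 0.4798 = 0.7581
Step 4: Primal residual = |-0.5087 - 0.4798| = 0.9886


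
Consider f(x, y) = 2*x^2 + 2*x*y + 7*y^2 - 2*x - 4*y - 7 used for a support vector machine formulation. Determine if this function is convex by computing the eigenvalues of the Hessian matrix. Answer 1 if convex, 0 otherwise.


The Hessian of f(x,y) = 2*x^2 + 2*x*y + 7*y^2 - 2*x - 4*y - 7 is:
H = [[4, 2], [2, 14]]
Trace = 4 + 14 = 18
Determinant = 4*14 - (2)^2 = 52
Discriminant = (18)^2 - 4*52 = 116.0
Eigenvalues: lambda_1 = 3.6148, lambda_2 = 14.3852
The function is convex.

1


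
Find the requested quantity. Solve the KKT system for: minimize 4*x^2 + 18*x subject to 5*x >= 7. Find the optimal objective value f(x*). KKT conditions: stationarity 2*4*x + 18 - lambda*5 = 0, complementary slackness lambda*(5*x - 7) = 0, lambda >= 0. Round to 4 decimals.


Step 1: Try lambda = 0 (constraint inactive).
x_unc = -18/(2*4) = -2.25
Check: 5*-2.25 = -11.25 < 7 -- violated!
Step 2: Constraint must be active: 5*x = 7
x* = 7/5 = 1.4
lambda = (2*4*1.4 + 18)/5 = 5.84
Step 3: Compute optimal value.
f(x*) = 4*1.4^2 + 18*1.4 = 33.04


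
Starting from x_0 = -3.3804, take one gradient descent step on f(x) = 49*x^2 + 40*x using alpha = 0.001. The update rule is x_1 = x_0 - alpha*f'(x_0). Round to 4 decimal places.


We compute the gradient at x_0 and apply the update.
f'(x) = 98*x + 40
f'(-3.3804) = 98*-3.3804 + 40 = -291.2792
x_1 = -3.3804 - 0.001*-291.2792 = -3.0891


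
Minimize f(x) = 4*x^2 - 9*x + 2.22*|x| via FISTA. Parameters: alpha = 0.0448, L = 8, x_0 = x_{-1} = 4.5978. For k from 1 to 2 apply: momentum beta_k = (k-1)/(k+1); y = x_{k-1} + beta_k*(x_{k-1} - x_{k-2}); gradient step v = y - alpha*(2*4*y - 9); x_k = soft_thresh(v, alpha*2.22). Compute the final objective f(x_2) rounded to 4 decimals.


FISTA on f(x) = 4*x^2 - 9*x + 2.22*|x|
L = 8, alpha = 0.0448
Iteration 1: beta = 0.0, y = 4.5978 + 0.0*(4.5978 - 4.5978) = 4.5978
  grad(y) = 27.7824, v = y - alpha*grad = 3.3531
  prox(v) = soft_thresh(3.3531, 0.0995) = 3.2537
Iteration 2: beta = 0.3333, y = 3.2537 + 0.3333*(3.2537 - 4.5978) = 2.8057
  grad(y) = 13.4453, v = y - alpha*grad = 2.2033
  prox(v) = soft_thresh(2.2033, 0.0995) = 2.1039
f(x_2) = 4*2.1039^2 - 9*2.1039 + 2.22*|2.1039| = 3.4407


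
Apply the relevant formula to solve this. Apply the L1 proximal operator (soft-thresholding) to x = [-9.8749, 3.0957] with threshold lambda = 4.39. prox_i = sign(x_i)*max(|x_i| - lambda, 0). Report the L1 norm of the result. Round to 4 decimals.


Soft-thresholding with lambda = 4.39:
prox(-9.8749) = sign(-9.8749)*max(|-9.8749| - 4.39, 0) = -5.4849
prox(3.0957) = sign(3.0957)*max(|3.0957| - 4.39, 0) = 0.0
prox(x) = [-5.4849, 0.0]
||prox(x)||_1 = 5.4849 + 0.0 = 5.4849


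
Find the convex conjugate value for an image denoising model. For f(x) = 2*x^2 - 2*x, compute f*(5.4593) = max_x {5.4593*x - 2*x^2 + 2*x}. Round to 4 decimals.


f*(y) = sup_x {y*x - a*x^2 - b*x} = sup_x {(y-b)*x - a*x^2}
FOC: (y - b) - 2a*x = 0 => x* = (y - b)/(2a)
x* = (5.4593 + 2)/(2*2) = 1.8648
f*(5.4593) = (y-b)^2/(4a) = (5.4593 + 2)^2/(4*2)
= 55.6412/8 = 6.9551


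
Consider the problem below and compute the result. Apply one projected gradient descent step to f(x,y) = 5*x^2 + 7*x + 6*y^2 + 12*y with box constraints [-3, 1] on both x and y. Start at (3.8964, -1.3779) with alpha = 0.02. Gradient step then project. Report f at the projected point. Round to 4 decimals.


Step 1: Compute gradient at (3.8964, -1.3779).
grad_x = 2*5*3.8964 + 7 = 45.964
grad_y = 2*6*-1.3779 + 12 = -4.5348
Step 2: Gradient step.
x_raw = 3.8964 - 0.02*45.964 = 2.9771
y_raw = -1.3779 - 0.02*-4.5348 = -1.2872
Step 3: Project onto [-3, 1].
x_proj = clip(2.9771) = 1.0
y_proj = clip(-1.2872) = -1.2872
Step 4: Evaluate f.
f(1.0, -1.2872) = 6.4949


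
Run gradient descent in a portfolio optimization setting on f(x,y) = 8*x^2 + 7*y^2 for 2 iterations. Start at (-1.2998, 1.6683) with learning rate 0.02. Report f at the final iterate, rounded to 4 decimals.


Gradient descent on f(x,y) = 8*x^2 + 7*y^2.
Starting point: (-1.2998, 1.6683), alpha = 0.02
Step 1: grad_x = 2*8*-1.2998 = -20.7968, grad_y = 2*7*1.6683 = 23.3562
  x_1 = -1.2998 - 0.02*-20.7968 = -0.8839
  y_1 = 1.6683 - 0.02*23.3562 = 1.2012
Step 2: grad_x = 2*8*-0.8839 = -14.1418, grad_y = 2*7*1.2012 = 16.8165
  x_2 = -0.8839 - 0.02*-14.1418 = -0.601
  y_2 = 1.2012 - 0.02*16.8165 = 0.8648
f(-0.601, 0.8648) = 8*(-0.601)^2 + 7*0.8648^2 = 8.1256


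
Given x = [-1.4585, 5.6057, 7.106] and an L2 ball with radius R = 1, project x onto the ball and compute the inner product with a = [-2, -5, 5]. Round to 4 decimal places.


Step 1: Compute ||x|| (intermediates to 6 decimals).
||x|| = sqrt((-1.4585)^2 + 5.6057^2 + 7.106^2) = 9.167679
Step 2: Project.
Since ||x|| > R, scale = R/||x|| = 1/9.167679 = 0.109079, proj(x) = scale * x
proj(x) = [-0.159092, 0.611464, 0.775115]
Step 3: Dot product.
a^T * proj(x) = -2*(-0.159092) - 5*0.611464 + 5*0.775115 = 1.1364


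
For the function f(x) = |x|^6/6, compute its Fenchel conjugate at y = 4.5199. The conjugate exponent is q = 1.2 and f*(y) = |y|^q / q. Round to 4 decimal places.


The conjugate exponent q satisfies 1/p + 1/q = 1.
p = 6, so q = 6/(6 - 1) = 1.2
|y|^q = 4.5199^1.2 = 6.1116
f*(4.5199) = 6.1116 / 1.2 = 5.093


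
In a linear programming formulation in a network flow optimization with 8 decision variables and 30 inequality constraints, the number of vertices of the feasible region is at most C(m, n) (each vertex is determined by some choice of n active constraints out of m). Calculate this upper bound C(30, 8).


Each vertex corresponds to some choice of n active constraints out of m, so the number of vertices is at most C(m, n) = m! / (n!(m-n)!).
m = 30, n = 8
Numerator: 30 * 29 * 28 * 27 * 26 * 25 * 24 * 23
Denominator: 8! = 40320
C(30, 8) = 5852925


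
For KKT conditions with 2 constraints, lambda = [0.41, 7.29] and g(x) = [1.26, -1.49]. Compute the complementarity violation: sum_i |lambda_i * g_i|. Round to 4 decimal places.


KKT complementary slackness check:
lambda_1 * g_1 = 0.41 * 1.26 = 0.5166
lambda_2 * g_2 = 7.29 * -1.49 = -10.8621
Total violation = 0.5166 + 10.8621 = 11.3787


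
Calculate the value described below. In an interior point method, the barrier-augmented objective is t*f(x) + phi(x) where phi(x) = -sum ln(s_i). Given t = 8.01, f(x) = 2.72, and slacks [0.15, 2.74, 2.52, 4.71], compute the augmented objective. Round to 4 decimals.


Step 1: Compute log-barrier.
ln values: [-1.8971, 1.008, 0.9243, 1.5497]
phi = -(-1.8971 + 1.008 + 0.9243 + 1.5497) = -1.5848
Step 2: Compute augmented objective.
t*f(x) = 8.01*2.72 = 21.7872
Total = 21.7872 - 1.5848 = 20.2024


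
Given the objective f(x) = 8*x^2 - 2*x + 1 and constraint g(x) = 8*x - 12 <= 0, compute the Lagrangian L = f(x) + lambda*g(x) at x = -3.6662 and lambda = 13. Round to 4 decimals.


Step 1: Evaluate f(x).
f(-3.6662) = 8*(-3.6662)^2 - 2*(-3.6662) + 1 = 115.8606
Step 2: Evaluate g(x).
g(-3.6662) = 8*-3.6662 - 12 = -41.3296
Step 3: Compute Lagrangian.
L = 115.8606 + 13*-41.3296 = -421.4242


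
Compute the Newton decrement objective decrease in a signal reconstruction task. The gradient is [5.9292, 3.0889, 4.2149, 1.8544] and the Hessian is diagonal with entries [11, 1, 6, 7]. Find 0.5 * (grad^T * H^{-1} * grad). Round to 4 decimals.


Step 1: H is diagonal, so H^(-1) * g = [0.539, 3.0889, 0.7025, 0.2649].
Step 2: g^T H^(-1) g = sum_i g_i^2 / H_ii
  = (5.9292)^2/11 + (3.0889)^2/1 + (4.2149)^2/6 + (1.8544)^2/7
  = 3.1959 + 9.5413 + 2.9609 + 0.4913 = 16.1894
Step 3: Objective decrease = 0.5 * g^T H^(-1) g = 8.0947


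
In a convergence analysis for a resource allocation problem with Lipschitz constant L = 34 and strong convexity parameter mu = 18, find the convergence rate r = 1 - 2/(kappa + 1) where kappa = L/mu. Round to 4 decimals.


Step 1: Compute the condition number.
kappa = L/mu = 34/18 = 1.8889
Step 2: Compute the convergence rate.
r = 1 - 2/(kappa + 1) = 1 - 2*mu/(L + mu) = (L - mu)/(L + mu) = 16/52 = 0.3077


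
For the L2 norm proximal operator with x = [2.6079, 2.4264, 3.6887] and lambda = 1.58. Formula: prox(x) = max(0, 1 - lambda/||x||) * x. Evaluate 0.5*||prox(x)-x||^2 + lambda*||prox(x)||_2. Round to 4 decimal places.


Step 1: Compute ||x||.
||x|| = 5.1279
Step 2: Compute scaling factor.
scale = max(0, 1 - 1.58/5.1279) = 0.6919
Step 3: prox(x) = [1.8044, 1.6788, 2.5521]
||prox(x)|| = 3.5479
Step 4: Proximal objective.
0.5*||prox-x||^2 = 1.2482
lambda*||prox|| = 5.6057
Total = 6.8538


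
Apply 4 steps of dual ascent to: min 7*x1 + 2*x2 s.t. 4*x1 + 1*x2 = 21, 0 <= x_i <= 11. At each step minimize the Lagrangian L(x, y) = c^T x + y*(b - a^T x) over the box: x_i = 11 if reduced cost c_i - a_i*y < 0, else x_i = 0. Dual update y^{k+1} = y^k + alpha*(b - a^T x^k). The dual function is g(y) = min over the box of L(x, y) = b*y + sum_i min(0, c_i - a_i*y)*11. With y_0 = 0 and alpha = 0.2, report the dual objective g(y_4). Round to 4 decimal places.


Dual ascent for LP: min 7*x1 + 2*x2, 4*x1 + 1*x2 = 21, 0 <= x_i <= 11
Step 1: y^k = 0.0, reduced costs: (7.0, 2.0)
  x^k = (0.0, 0.0), subgradient = b - a^T x = 21.0
  y^{k+1} = 0.0 + 0.2*21.0 = 4.2
Step 2: y^k = 4.2, reduced costs: (-9.8, -2.2)
  x^k = (11.0, 11.0), subgradient = b - a^T x = -34.0
  y^{k+1} = 4.2 + 0.2*-34.0 = -2.6
Step 3: y^k = -2.6, reduced costs: (17.4, 4.6)
  x^k = (0.0, 0.0), subgradient = b - a^T x = 21.0
  y^{k+1} = -2.6 + 0.2*21.0 = 1.6
Step 4: y^k = 1.6, reduced costs: (0.6, 0.4)
  x^k = (0.0, 0.0), subgradient = b - a^T x = 21.0
  y^{k+1} = 1.6 + 0.2*21.0 = 5.8
Dual objective at y_4 = 5.8: reduced costs (-16.2, -3.8), box minimizer x = (11.0, 11.0)
g(y_4) = b*y + (c1 - a1*y)*x1 + (c2 - a2*y)*x2 = 21*5.8 + (-16.2)*11.0 + (-3.8)*11.0 = 121.8 - 178.2 - 41.8 = -98.2


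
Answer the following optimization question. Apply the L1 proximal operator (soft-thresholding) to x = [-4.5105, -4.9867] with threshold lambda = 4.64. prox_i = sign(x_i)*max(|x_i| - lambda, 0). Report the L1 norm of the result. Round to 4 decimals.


Soft-thresholding with lambda = 4.64:
prox(-4.5105) = sign(-4.5105)*max(|-4.5105| - 4.64, 0) = 0.0
prox(-4.9867) = sign(-4.9867)*max(|-4.9867| - 4.64, 0) = -0.3467
prox(x) = [0.0, -0.3467]
||prox(x)||_1 = 0.0 + 0.3467 = 0.3467


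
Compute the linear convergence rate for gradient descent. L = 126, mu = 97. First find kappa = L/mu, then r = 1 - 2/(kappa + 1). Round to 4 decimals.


Step 1: Compute the condition number.
kappa = L/mu = 126/97 = 1.299
Step 2: Compute the convergence rate.
r = 1 - 2/(kappa + 1) = 1 - 2*mu/(L + mu) = (L - mu)/(L + mu) = 29/223 = 0.13


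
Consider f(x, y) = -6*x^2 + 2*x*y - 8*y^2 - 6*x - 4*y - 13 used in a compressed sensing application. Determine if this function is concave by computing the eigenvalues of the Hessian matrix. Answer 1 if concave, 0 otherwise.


The Hessian of f(x,y) = -6*x^2 + 2*x*y - 8*y^2 - 6*x - 4*y - 13 is:
H = [[-12, 2], [2, -16]]
Trace = -12 - 16 = -28
Determinant = -12*-16 - (2)^2 = 188
Discriminant = (-28)^2 - 4*188 = 32.0
Eigenvalues: lambda_1 = -16.8284, lambda_2 = -11.1716
The function is concave.

1


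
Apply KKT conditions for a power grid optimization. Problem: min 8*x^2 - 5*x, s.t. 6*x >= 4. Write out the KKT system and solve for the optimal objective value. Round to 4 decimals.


Step 1: Try lambda = 0 (constraint inactive).
x_unc = 5/(2*8) = 0.3125
Check: 6*0.3125 = 1.875 < 4 -- violated!
Step 2: Constraint must be active: 6*x = 4
x* = 4/6 = 2/3 = 0.6667 (rounded; the exact value 2/3 is used below)
lambda = (2*8*(2/3) - 5)/6 = 0.9444
Step 3: Compute optimal value.
f(x*) = 8*(2/3)^2 - 5*(2/3) = 0.2222


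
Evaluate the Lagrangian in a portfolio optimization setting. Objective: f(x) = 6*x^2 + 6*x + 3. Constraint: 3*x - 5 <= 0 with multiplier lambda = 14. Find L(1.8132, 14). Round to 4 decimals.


Step 1: Evaluate f(x).
f(1.8132) = 6*1.8132^2 + 6*1.8132 + 3 = 33.6054
Step 2: Evaluate g(x).
g(1.8132) = 3*1.8132 - 5 = 0.4396
Step 3: Compute Lagrangian.
L = 33.6054 + 14*0.4396 = 39.7598


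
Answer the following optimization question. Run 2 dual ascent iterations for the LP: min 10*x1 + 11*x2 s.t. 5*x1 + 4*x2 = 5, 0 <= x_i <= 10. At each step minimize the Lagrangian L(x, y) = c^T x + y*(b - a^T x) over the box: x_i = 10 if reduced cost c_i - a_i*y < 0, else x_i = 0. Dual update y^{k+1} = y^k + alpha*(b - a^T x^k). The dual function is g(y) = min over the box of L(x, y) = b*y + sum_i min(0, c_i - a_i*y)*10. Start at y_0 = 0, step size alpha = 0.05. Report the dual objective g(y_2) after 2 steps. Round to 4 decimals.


Dual ascent for LP: min 10*x1 + 11*x2, 5*x1 + 4*x2 = 5, 0 <= x_i <= 10
Step 1: y^k = 0.0, reduced costs: (10.0, 11.0)
  x^k = (0.0, 0.0), subgradient = b - a^T x = 5.0
  y^{k+1} = 0.0 + 0.05*5.0 = 0.25
Step 2: y^k = 0.25, reduced costs: (8.75, 10.0)
  x^k = (0.0, 0.0), subgradient = b - a^T x = 5.0
  y^{k+1} = 0.25 + 0.05*5.0 = 0.5
Dual objective at y_2 = 0.5: reduced costs (7.5, 9.0), box minimizer x = (0.0, 0.0)
g(y_2) = b*y + (c1 - a1*y)*x1 + (c2 - a2*y)*x2 = 5*0.5 + 7.5*0.0 + 9.0*0.0 = 2.5 + 0.0 + 0.0 = 2.5


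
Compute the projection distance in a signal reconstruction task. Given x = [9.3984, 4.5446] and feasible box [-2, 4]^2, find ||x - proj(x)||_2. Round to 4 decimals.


Project each component onto [-2, 4].
clip(9.3984) = 4.0, clip(4.5446) = 4.0
Projection = [4.0, 4.0]
Squared diffs: [29.1427, 0.2966]
Distance = sqrt(29.4393) = 5.4258


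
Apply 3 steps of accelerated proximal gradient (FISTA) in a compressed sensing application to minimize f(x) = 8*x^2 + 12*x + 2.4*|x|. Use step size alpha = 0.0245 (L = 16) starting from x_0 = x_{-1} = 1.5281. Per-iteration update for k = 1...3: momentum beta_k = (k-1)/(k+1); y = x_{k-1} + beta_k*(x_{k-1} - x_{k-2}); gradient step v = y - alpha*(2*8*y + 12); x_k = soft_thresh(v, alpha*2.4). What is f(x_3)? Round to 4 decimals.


FISTA on f(x) = 8*x^2 + 12*x + 2.4*|x|
L = 16, alpha = 0.0245
Iteration 1: beta = 0.0, y = 1.5281 + 0.0*(1.5281 - 1.5281) = 1.5281
  grad(y) = 36.4496, v = y - alpha*grad = 0.6351
  prox(v) = soft_thresh(0.6351, 0.0588) = 0.5763
Iteration 2: beta = 0.3333, y = 0.5763 + 0.3333*(0.5763 - 1.5281) = 0.259
  grad(y) = 16.1442, v = y - alpha*grad = -0.1365
  prox(v) = soft_thresh(-0.1365, 0.0588) = -0.0777
Iteration 3: beta = 0.5, y = -0.0777 + 0.5*(-0.0777 - 0.5763) = -0.4047
  grad(y) = 5.5244, v = y - alpha*grad = -0.5401
  prox(v) = soft_thresh(-0.5401, 0.0588) = -0.4813
f(x_3) = 8*(-0.4813)^2 + 12*(-0.4813) + 2.4*|-0.4813| = -2.7672
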